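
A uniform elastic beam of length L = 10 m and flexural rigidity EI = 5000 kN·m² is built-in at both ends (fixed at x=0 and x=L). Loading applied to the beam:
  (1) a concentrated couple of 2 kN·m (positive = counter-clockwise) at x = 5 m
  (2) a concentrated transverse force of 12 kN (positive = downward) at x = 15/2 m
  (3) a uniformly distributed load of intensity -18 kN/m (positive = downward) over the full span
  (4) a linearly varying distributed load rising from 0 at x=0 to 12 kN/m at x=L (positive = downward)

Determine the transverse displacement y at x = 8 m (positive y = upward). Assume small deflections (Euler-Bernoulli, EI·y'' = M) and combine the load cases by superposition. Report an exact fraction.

Load 1 — applied couple M₀=2 kN·m at a=5 m (b=L-a=5):
  y_1 = (R_Ax³/6 - M_Ax²/2 - M₀(x-a)²/2)/EI  [x>a] with R_A=3/10, M_A=1/2 = ((3/10)·8³/6 - (1/2)·8²/2 - 2·(8-5)²/2)/5000 = 3/25000 m
Load 2 — point force P=12 kN at a=15/2 m (b=L-a=5/2):
  y_2 = -Pa²(L-x)²(3bL-(3b+a)(L-x))/(6L³EI)  [x>a] = -12·(15/2)²·(10-8)²·(3·(5/2)·10-(3·(5/2)+(15/2))·(10-8))/(6·10³·5000) = -81/20000 m
Load 3 — uniform load w=-18 kN/m over full span:
  y_3 = -wx²(L-x)²/(24EI) = -(-18)·8²·(10-8)²/(24·5000) = 24/625 m
Load 4 — triangular load w₀=12 kN/m (0→w₀ over full span):
  y_4 = -w₀x²(L-x)²(x+2L)/(120LEI) = -12·8²·(10-8)²·(8+2·10)/(120·10·5000) = -224/15625 m
Superposition: y = Σ y_i = 10067/500000 m ≈ 0.020134 m

y(8) = 10067/500000 m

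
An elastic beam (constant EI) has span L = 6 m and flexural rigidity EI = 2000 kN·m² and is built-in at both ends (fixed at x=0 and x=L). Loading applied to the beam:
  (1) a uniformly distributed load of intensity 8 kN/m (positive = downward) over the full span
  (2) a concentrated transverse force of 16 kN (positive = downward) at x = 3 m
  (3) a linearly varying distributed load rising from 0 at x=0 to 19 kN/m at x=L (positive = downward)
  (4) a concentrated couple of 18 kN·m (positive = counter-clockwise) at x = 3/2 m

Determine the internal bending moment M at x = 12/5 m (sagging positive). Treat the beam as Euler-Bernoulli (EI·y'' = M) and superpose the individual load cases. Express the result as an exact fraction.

Load 1 — uniform load w=8 kN/m over full span:
  M_1 = wLx/2 - wL²/12 - wx²/2 = 8·6·(12/5)/2 - 8·6²/12 - 8·(12/5)²/2 = 264/25 kN·m
Load 2 — point force P=16 kN at a=3 m (b=L-a=3):
  M_2 = Pb²(3a+b)x/L³ - Pab²/L²  [x≤a] = 16·3²·(3·3+3)·(12/5)/6³ - 16·3·3²/6² = 36/5 kN·m
Load 3 — triangular load w₀=19 kN/m (0→w₀ over full span):
  M_3 = 3w₀Lx/20 - w₀L²/30 - w₀x³/(6L) = 3·19·6·(12/5)/20 - 19·6²/30 - 19·(12/5)³/(6·6) = 1368/125 kN·m
Load 4 — applied couple M₀=18 kN·m at a=3/2 m (b=L-a=9/2):
  M_4 = R_Ax - M_A - M₀  [x>a] with R_A=27/8, M_A=-27/8 = (27/8)·(12/5) - (-27/8) - 18 = -261/40 kN·m
Superposition: M = Σ M_i = 22179/1000 kN·m ≈ 22.179000 kN·m

M(12/5) = 22179/1000 kN·m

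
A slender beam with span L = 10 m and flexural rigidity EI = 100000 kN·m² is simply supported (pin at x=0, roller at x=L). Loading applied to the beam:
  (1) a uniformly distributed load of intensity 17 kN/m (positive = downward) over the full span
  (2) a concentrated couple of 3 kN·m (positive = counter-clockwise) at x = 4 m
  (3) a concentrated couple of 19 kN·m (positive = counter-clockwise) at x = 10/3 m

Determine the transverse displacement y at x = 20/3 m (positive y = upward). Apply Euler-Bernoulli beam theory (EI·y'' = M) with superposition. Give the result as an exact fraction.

Load 1 — uniform load w=17 kN/m over full span:
  y_1 = -wx(L³-2Lx²+x³)/(24EI) = -17·(20/3)·(10³-2·10·(20/3)²+(20/3)³)/(24·100000) = -187/9720 m
Load 2 — applied couple M₀=3 kN·m at a=4 m (b=L-a=6):
  y_2 = (M₀x³/(6L)-M₀(x-a)²/2+C₁x)/EI  [x>a] with C₁=M₀(3b²-L²)/(6L)=2/5 = (3·(20/3)³/(6·10)-3·((20/3)-4)²/2+(2/5)·(20/3))/100000 = 23/337500 m
Load 3 — applied couple M₀=19 kN·m at a=10/3 m (b=L-a=20/3):
  y_3 = (M₀x³/(6L)-M₀(x-a)²/2+C₁x)/EI  [x>a] with C₁=M₀(3b²-L²)/(6L)=95/9 = (19·(20/3)³/(6·10)-19·((20/3)-(10/3))²/2+(95/9)·(20/3))/100000 = 19/32400 m
Superposition: y = Σ y_i = -225797/12150000 m ≈ -0.018584 m

y(20/3) = -225797/12150000 m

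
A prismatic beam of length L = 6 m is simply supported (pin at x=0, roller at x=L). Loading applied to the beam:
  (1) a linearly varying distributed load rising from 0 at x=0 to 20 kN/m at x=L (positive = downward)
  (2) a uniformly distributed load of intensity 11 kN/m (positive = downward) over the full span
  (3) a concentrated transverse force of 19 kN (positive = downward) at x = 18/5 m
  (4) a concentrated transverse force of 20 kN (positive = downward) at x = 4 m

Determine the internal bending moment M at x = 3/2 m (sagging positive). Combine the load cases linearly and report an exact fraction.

Load 1 — triangular load w₀=20 kN/m (0→w₀ over full span):
  M_1 = w₀Lx/6 - w₀x³/(6L) = 20·6·(3/2)/6 - 20·(3/2)³/(6·6) = 225/8 kN·m
Load 2 — uniform load w=11 kN/m over full span:
  M_2 = wx(L-x)/2 = 11·(3/2)·(6-(3/2))/2 = 297/8 kN·m
Load 3 — point force P=19 kN at a=18/5 m (b=L-a=12/5):
  M_3 = Pbx/L  [x≤a] = 19·(12/5)·(3/2)/6 = 57/5 kN·m
Load 4 — point force P=20 kN at a=4 m (b=L-a=2):
  M_4 = Pbx/L  [x≤a] = 20·2·(3/2)/6 = 10 kN·m
Superposition: M = Σ M_i = 1733/20 kN·m ≈ 86.650000 kN·m

M(3/2) = 1733/20 kN·m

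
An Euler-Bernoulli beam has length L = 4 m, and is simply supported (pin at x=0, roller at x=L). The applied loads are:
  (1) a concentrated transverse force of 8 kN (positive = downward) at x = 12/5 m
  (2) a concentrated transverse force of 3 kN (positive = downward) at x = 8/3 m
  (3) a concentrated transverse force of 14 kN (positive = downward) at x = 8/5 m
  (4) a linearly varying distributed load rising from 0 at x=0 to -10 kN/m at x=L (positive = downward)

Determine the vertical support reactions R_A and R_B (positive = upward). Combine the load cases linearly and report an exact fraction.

R_A = 89/15 kN, R_B = -14/15 kN

Load 1 — point force P=8 kN at a=12/5 m (b=L-a=8/5):
  R_A = Pb/L = 8·(8/5)/4 = 16/5 kN
  R_B = Pa/L = 8·(12/5)/4 = 24/5 kN
Load 2 — point force P=3 kN at a=8/3 m (b=L-a=4/3):
  R_A = Pb/L = 3·(4/3)/4 = 1 kN
  R_B = Pa/L = 3·(8/3)/4 = 2 kN
Load 3 — point force P=14 kN at a=8/5 m (b=L-a=12/5):
  R_A = Pb/L = 14·(12/5)/4 = 42/5 kN
  R_B = Pa/L = 14·(8/5)/4 = 28/5 kN
Load 4 — triangular load w₀=-10 kN/m (0→w₀ over full span):
  R_A = w₀L/6 = (-10)·4/6 = -20/3 kN
  R_B = w₀L/3 = (-10)·4/3 = -40/3 kN
Superposition: R_A = 89/15 kN, R_B = -14/15 kN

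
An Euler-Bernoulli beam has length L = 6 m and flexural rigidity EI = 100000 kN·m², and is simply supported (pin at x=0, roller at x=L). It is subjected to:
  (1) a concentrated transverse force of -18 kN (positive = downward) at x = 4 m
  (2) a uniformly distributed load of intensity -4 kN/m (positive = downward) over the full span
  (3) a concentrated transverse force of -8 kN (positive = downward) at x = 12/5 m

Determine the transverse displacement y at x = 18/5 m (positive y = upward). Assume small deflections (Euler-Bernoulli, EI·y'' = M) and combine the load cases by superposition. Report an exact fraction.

y(18/5) = 513/312500 m

Load 1 — point force P=-18 kN at a=4 m (b=L-a=2):
  y_1 = -Pbx(L²-b²-x²)/(6LEI)  [x≤a] = -(-18)·2·(18/5)·(6²-2²-(18/5)²)/(6·6·100000) = 1071/1562500 m
Load 2 — uniform load w=-4 kN/m over full span:
  y_2 = -wx(L³-2Lx²+x³)/(24EI) = -(-4)·(18/5)·(6³-2·6·(18/5)²+(18/5)³)/(24·100000) = 2511/3906250 m
Load 3 — point force P=-8 kN at a=12/5 m (b=L-a=18/5):
  y_3 = -Pa(L-x)(2Lx-a²-x²)/(6LEI)  [x>a] = -(-8)·(12/5)·(6-(18/5))·(2·6·(18/5)-(12/5)²-(18/5)²)/(6·6·100000) = 612/1953125 m
Superposition: y = Σ y_i = 513/312500 m ≈ 0.001642 m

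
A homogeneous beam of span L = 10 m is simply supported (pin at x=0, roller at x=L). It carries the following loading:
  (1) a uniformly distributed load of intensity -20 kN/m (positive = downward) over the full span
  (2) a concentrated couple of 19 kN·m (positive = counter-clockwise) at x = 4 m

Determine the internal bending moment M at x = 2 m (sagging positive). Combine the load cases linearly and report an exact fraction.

M(2) = -781/5 kN·m

Load 1 — uniform load w=-20 kN/m over full span:
  M_1 = wx(L-x)/2 = (-20)·2·(10-2)/2 = -160 kN·m
Load 2 — applied couple M₀=19 kN·m at a=4 m (b=L-a=6):
  M_2 = M₀x/L  [x≤a] = 19·2/10 = 19/5 kN·m
Superposition: M = Σ M_i = -781/5 kN·m ≈ -156.200000 kN·m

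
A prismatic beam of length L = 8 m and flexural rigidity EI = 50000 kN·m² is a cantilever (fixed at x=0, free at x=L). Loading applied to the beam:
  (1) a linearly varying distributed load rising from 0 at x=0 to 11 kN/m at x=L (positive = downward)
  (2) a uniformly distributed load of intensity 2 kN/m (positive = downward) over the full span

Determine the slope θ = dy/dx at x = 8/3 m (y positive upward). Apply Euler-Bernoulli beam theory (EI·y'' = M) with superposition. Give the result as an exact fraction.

Load 1 — triangular load w₀=11 kN/m (0→w₀ over full span):
  θ_1 = (w₀Lx²/4-w₀L²x/3-w₀x⁴/(24L))/EI = (11·8·(8/3)²/4-11·8²·(8/3)/3-11·(8/3)⁴/(24·8))/50000 = -7172/759375 rad
Load 2 — uniform load w=2 kN/m over full span:
  θ_2 = -wx(x²-3Lx+3L²)/(6EI) = -2·(8/3)·((8/3)²-3·8·(8/3)+3·8²)/(6·50000) = -608/253125 rad
Superposition: θ = Σ θ_i = -8996/759375 rad ≈ -0.011847 rad

θ(8/3) = -8996/759375 rad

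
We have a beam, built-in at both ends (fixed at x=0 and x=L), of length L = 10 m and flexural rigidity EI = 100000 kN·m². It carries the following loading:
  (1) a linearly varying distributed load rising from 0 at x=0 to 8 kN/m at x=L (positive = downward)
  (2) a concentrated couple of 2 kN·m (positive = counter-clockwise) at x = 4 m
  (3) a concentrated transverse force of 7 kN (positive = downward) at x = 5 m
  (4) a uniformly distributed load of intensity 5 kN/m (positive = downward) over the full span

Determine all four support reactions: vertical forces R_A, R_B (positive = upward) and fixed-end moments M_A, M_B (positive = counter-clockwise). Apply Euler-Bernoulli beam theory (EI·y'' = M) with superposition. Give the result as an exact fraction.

R_A = 10197/250 kN, M_A = 23197/300 kN·m, R_B = 14053/250 kN, M_B = -26933/300 kN·m

Load 1 — triangular load w₀=8 kN/m (0→w₀ over full span):
  R_A = 3w₀L/20 = 3·8·10/20 = 12 kN
  M_A = w₀L²/30 = 8·10²/30 = 80/3 kN·m
  R_B = 7w₀L/20 = 7·8·10/20 = 28 kN
  M_B = -w₀L²/20 = -8·10²/20 = -40 kN·m
Load 2 — applied couple M₀=2 kN·m at a=4 m (b=L-a=6):
  R_A = 6M₀ab/L³ = 6·2·4·6/10³ = 36/125 kN
  M_A = M₀b(2a-b)/L² = 2·6·(2·4-6)/10² = 6/25 kN·m
  R_B = -6M₀ab/L³ = -6·2·4·6/10³ = -36/125 kN
  M_B = M₀a(2b-a)/L² = 2·4·(2·6-4)/10² = 16/25 kN·m
Load 3 — point force P=7 kN at a=5 m (b=L-a=5):
  R_A = Pb²(3a+b)/L³ = 7·5²·(3·5+5)/10³ = 7/2 kN
  M_A = Pab²/L² = 7·5·5²/10² = 35/4 kN·m
  R_B = Pa²(a+3b)/L³ = 7·5²·(5+3·5)/10³ = 7/2 kN
  M_B = -Pa²b/L² = -7·5²·5/10² = -35/4 kN·m
Load 4 — uniform load w=5 kN/m over full span:
  R_A = wL/2 = 5·10/2 = 25 kN
  M_A = wL²/12 = 5·10²/12 = 125/3 kN·m
  R_B = wL/2 = 5·10/2 = 25 kN
  M_B = -wL²/12 = -5·10²/12 = -125/3 kN·m
Superposition: R_A = 10197/250 kN, M_A = 23197/300 kN·m, R_B = 14053/250 kN, M_B = -26933/300 kN·m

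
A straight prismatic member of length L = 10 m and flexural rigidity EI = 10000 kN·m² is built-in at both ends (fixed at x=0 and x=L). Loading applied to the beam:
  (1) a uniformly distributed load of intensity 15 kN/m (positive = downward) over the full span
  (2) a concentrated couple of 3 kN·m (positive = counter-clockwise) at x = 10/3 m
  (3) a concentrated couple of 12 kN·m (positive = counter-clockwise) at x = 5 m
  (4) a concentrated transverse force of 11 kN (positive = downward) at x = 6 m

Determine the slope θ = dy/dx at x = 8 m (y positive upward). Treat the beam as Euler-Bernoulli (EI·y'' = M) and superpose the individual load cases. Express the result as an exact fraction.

θ(8) = 2091/156250 rad

Load 1 — uniform load w=15 kN/m over full span:
  θ_1 = -wx(L-x)(L-2x)/(12EI) = -15·8·(10-8)·(10-2·8)/(12·10000) = 3/250 rad
Load 2 — applied couple M₀=3 kN·m at a=10/3 m (b=L-a=20/3):
  θ_2 = (R_Ax²/2 - M_Ax - M₀(x-a))/EI  [x>a] with R_A=2/5, M_A=0 = ((2/5)·8²/2 - 0·8 - 3·(8-(10/3)))/10000 = -3/25000 rad
Load 3 — applied couple M₀=12 kN·m at a=5 m (b=L-a=5):
  θ_3 = (R_Ax²/2 - M_Ax - M₀(x-a))/EI  [x>a] with R_A=9/5, M_A=3 = ((9/5)·8²/2 - 3·8 - 12·(8-5))/10000 = -3/12500 rad
Load 4 — point force P=11 kN at a=6 m (b=L-a=4):
  θ_4 = Pa²(L-x)(2bL-(3b+a)(L-x))/(2L³EI)  [x>a] = 11·6²·(10-8)·(2·4·10-(3·4+6)·(10-8))/(2·10³·10000) = 1089/625000 rad
Superposition: θ = Σ θ_i = 2091/156250 rad ≈ 0.013382 rad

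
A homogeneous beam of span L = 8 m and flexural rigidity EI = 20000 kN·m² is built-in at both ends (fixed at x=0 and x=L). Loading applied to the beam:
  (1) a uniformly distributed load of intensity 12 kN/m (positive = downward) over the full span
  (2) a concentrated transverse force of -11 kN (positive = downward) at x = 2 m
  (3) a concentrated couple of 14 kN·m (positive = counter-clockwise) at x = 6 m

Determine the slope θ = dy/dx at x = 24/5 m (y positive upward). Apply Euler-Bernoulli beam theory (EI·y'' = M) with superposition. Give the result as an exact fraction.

θ(24/5) = 683/625000 rad

Load 1 — uniform load w=12 kN/m over full span:
  θ_1 = -wx(L-x)(L-2x)/(12EI) = -12·(24/5)·(8-(24/5))·(8-2·(24/5))/(12·20000) = 96/78125 rad
Load 2 — point force P=-11 kN at a=2 m (b=L-a=6):
  θ_2 = Pa²(L-x)(2bL-(3b+a)(L-x))/(2L³EI)  [x>a] = (-11)·2²·(8-(24/5))·(2·6·8-(3·6+2)·(8-(24/5)))/(2·8³·20000) = -11/50000 rad
Load 3 — applied couple M₀=14 kN·m at a=6 m (b=L-a=2):
  θ_3 = (R_Ax²/2 - M_Ax)/EI  [x≤a] with R_A=63/32, M_A=35/8 = ((63/32)·(24/5)²/2 - (35/8)·(24/5))/20000 = 21/250000 rad
Superposition: θ = Σ θ_i = 683/625000 rad ≈ 0.001093 rad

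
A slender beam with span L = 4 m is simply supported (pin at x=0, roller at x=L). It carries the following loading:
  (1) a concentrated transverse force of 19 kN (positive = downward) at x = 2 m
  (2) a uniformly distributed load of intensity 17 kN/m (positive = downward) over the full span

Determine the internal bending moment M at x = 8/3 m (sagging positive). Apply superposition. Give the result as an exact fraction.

M(8/3) = 386/9 kN·m

Load 1 — point force P=19 kN at a=2 m (b=L-a=2):
  M_1 = Pa(L-x)/L  [x>a] = 19·2·(4-(8/3))/4 = 38/3 kN·m
Load 2 — uniform load w=17 kN/m over full span:
  M_2 = wx(L-x)/2 = 17·(8/3)·(4-(8/3))/2 = 272/9 kN·m
Superposition: M = Σ M_i = 386/9 kN·m ≈ 42.888889 kN·m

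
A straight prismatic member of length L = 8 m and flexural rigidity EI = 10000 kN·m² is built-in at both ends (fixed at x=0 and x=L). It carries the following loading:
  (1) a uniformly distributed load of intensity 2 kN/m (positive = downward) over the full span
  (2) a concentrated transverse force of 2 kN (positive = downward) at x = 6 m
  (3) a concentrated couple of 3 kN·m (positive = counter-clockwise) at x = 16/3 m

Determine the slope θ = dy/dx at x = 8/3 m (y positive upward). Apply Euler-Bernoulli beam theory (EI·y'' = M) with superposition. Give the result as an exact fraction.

Load 1 — uniform load w=2 kN/m over full span:
  θ_1 = -wx(L-x)(L-2x)/(12EI) = -2·(8/3)·(8-(8/3))·(8-2·(8/3))/(12·10000) = -32/50625 rad
Load 2 — point force P=2 kN at a=6 m (b=L-a=2):
  θ_2 = -Pb²x(2aL-(3a+b)x)/(2L³EI)  [x≤a] = -2·2²·(8/3)·(2·6·8-(3·6+2)·(8/3))/(2·8³·10000) = -1/11250 rad
Load 3 — applied couple M₀=3 kN·m at a=16/3 m (b=L-a=8/3):
  θ_3 = (R_Ax²/2 - M_Ax)/EI  [x≤a] with R_A=1/2, M_A=1 = ((1/2)·(8/3)²/2 - 1·(8/3))/10000 = -1/11250 rad
Superposition: θ = Σ θ_i = -41/50625 rad ≈ -0.000810 rad

θ(8/3) = -41/50625 rad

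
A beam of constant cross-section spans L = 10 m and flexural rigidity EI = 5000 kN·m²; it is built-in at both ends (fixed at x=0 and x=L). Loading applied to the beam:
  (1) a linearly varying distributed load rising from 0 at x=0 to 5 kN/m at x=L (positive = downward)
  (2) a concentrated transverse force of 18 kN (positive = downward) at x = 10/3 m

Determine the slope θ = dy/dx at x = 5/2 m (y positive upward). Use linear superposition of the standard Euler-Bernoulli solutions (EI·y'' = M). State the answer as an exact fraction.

θ(5/2) = -451/51200 rad

Load 1 — triangular load w₀=5 kN/m (0→w₀ over full span):
  θ_1 = -w₀(2x(L-x)(L-2x)(x+2L)+x²(L-x)²)/(120LEI) = -5·(2·(5/2)·(10-(5/2))·(10-2·(5/2))·((5/2)+2·10)+(5/2)²·(10-(5/2))²)/(120·10·5000) = -39/10240 rad
Load 2 — point force P=18 kN at a=10/3 m (b=L-a=20/3):
  θ_2 = -Pb²x(2aL-(3a+b)x)/(2L³EI)  [x≤a] = -18·(20/3)²·(5/2)·(2·(10/3)·10-(3·(10/3)+(20/3))·(5/2))/(2·10³·5000) = -1/200 rad
Superposition: θ = Σ θ_i = -451/51200 rad ≈ -0.008809 rad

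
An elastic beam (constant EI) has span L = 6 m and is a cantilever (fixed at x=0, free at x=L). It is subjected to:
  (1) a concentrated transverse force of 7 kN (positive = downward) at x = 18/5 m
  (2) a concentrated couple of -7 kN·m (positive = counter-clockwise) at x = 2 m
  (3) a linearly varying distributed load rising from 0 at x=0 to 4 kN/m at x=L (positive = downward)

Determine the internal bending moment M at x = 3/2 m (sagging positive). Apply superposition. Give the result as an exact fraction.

M(3/2) = -2083/40 kN·m

Load 1 — point force P=7 kN at a=18/5 m (b=L-a=12/5):
  M_1 = -P(a-x)  [x≤a] = -7·((18/5)-(3/2)) = -147/10 kN·m
Load 2 — applied couple M₀=-7 kN·m at a=2 m (b=L-a=4):
  M_2 = M₀  [x≤a] = (-7) = -7 kN·m
Load 3 — triangular load w₀=4 kN/m (0→w₀ over full span):
  M_3 = w₀Lx/2 - w₀L²/3 - w₀x³/(6L) = 4·6·(3/2)/2 - 4·6²/3 - 4·(3/2)³/(6·6) = -243/8 kN·m
Superposition: M = Σ M_i = -2083/40 kN·m ≈ -52.075000 kN·m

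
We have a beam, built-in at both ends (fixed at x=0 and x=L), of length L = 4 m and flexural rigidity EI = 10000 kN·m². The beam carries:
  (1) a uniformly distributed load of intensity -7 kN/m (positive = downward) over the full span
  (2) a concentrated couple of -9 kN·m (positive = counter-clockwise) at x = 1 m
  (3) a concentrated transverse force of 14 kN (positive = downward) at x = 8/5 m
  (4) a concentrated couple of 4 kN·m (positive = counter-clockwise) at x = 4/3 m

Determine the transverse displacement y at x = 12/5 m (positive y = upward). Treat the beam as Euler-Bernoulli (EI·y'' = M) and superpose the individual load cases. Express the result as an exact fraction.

y(12/5) = -20521/703125000 m

Load 1 — uniform load w=-7 kN/m over full span:
  y_1 = -wx²(L-x)²/(24EI) = -(-7)·(12/5)²·(4-(12/5))²/(24·10000) = 168/390625 m
Load 2 — applied couple M₀=-9 kN·m at a=1 m (b=L-a=3):
  y_2 = (R_Ax³/6 - M_Ax²/2 - M₀(x-a)²/2)/EI  [x>a] with R_A=-81/32, M_A=27/16 = ((-81/32)·(12/5)³/6 - (27/16)·(12/5)²/2 - (-9)·((12/5)-1)²/2)/10000 = -117/625000 m
Load 3 — point force P=14 kN at a=8/5 m (b=L-a=12/5):
  y_3 = -Pa²(L-x)²(3bL-(3b+a)(L-x))/(6L³EI)  [x>a] = -14·(8/5)²·(4-(12/5))²·(3·(12/5)·4-(3·(12/5)+(8/5))·(4-(12/5)))/(6·4³·10000) = -10304/29296875 m
Load 4 — applied couple M₀=4 kN·m at a=4/3 m (b=L-a=8/3):
  y_4 = (R_Ax³/6 - M_Ax²/2 - M₀(x-a)²/2)/EI  [x>a] with R_A=4/3, M_A=0 = ((4/3)·(12/5)³/6 - 0·(12/5)²/2 - 4·((12/5)-(4/3))²/2)/10000 = 56/703125 m
Superposition: y = Σ y_i = -20521/703125000 m ≈ -0.000029 m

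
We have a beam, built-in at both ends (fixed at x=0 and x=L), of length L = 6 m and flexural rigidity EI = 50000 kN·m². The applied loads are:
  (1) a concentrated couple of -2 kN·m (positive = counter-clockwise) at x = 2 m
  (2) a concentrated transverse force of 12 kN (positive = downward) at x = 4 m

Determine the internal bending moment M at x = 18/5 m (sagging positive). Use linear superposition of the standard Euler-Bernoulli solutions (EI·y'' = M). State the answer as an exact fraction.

Load 1 — applied couple M₀=-2 kN·m at a=2 m (b=L-a=4):
  M_1 = R_Ax - M_A - M₀  [x>a] with R_A=-4/9, M_A=0 = (-4/9)·(18/5) - 0 - (-2) = 2/5 kN·m
Load 2 — point force P=12 kN at a=4 m (b=L-a=2):
  M_2 = Pb²(3a+b)x/L³ - Pab²/L²  [x≤a] = 12·2²·(3·4+2)·(18/5)/6³ - 12·4·2²/6² = 88/15 kN·m
Superposition: M = Σ M_i = 94/15 kN·m ≈ 6.266667 kN·m

M(18/5) = 94/15 kN·m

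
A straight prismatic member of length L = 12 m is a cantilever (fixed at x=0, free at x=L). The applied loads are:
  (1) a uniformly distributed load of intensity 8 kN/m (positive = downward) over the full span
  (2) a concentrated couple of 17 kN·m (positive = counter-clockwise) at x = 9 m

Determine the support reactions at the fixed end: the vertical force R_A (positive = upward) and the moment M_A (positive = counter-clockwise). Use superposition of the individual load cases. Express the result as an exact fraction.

Load 1 — uniform load w=8 kN/m over full span:
  R_A = wL = 8·12 = 96 kN
  M_A = wL²/2 = 8·12²/2 = 576 kN·m
Load 2 — applied couple M₀=17 kN·m at a=9 m (b=L-a=3):
  R_A = 0 kN
  M_A = -M₀ = -17 kN·m
Superposition: R_A = 96 kN, M_A = 559 kN·m

R_A = 96 kN, M_A = 559 kN·m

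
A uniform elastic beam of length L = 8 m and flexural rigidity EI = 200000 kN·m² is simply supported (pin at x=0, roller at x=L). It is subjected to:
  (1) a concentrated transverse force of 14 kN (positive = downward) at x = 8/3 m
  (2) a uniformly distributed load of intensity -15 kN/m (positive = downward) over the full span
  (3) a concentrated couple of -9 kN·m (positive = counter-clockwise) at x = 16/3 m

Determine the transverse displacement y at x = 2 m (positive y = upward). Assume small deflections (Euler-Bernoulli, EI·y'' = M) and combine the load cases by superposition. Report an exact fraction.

y(2) = 15757/6480000 m

Load 1 — point force P=14 kN at a=8/3 m (b=L-a=16/3):
  y_1 = -Pbx(L²-b²-x²)/(6LEI)  [x≤a] = -14·(16/3)·2·(8²-(16/3)²-2²)/(6·8·200000) = -497/1012500 m
Load 2 — uniform load w=-15 kN/m over full span:
  y_2 = -wx(L³-2Lx²+x³)/(24EI) = -(-15)·2·(8³-2·8·2²+2³)/(24·200000) = 57/20000 m
Load 3 — applied couple M₀=-9 kN·m at a=16/3 m (b=L-a=8/3):
  y_3 = (M₀x³/(6L)+C₁x)/EI  [x≤a] with C₁=M₀(3b²-L²)/(6L)=8 = ((-9)·2³/(6·8)+8·2)/200000 = 29/400000 m
Superposition: y = Σ y_i = 15757/6480000 m ≈ 0.002432 m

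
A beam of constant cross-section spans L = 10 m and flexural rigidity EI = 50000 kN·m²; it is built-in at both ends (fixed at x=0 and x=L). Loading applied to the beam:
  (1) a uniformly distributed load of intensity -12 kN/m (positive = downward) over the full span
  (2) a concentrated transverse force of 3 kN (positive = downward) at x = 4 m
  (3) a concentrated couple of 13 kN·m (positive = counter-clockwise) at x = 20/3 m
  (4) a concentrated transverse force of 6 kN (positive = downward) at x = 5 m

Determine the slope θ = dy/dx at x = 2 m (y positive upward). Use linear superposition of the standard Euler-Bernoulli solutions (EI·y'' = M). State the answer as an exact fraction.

Load 1 — uniform load w=-12 kN/m over full span:
  θ_1 = -wx(L-x)(L-2x)/(12EI) = -(-12)·2·(10-2)·(10-2·2)/(12·50000) = 6/3125 rad
Load 2 — point force P=3 kN at a=4 m (b=L-a=6):
  θ_2 = -Pb²x(2aL-(3a+b)x)/(2L³EI)  [x≤a] = -3·6²·2·(2·4·10-(3·4+6)·2)/(2·10³·50000) = -297/3125000 rad
Load 3 — applied couple M₀=13 kN·m at a=20/3 m (b=L-a=10/3):
  θ_3 = (R_Ax²/2 - M_Ax)/EI  [x≤a] with R_A=26/15, M_A=13/3 = ((26/15)·2²/2 - (13/3)·2)/50000 = -13/125000 rad
Load 4 — point force P=6 kN at a=5 m (b=L-a=5):
  θ_4 = -Pb²x(2aL-(3a+b)x)/(2L³EI)  [x≤a] = -6·5²·2·(2·5·10-(3·5+5)·2)/(2·10³·50000) = -9/50000 rad
Superposition: θ = Σ θ_i = 9631/6250000 rad ≈ 0.001541 rad

θ(2) = 9631/6250000 rad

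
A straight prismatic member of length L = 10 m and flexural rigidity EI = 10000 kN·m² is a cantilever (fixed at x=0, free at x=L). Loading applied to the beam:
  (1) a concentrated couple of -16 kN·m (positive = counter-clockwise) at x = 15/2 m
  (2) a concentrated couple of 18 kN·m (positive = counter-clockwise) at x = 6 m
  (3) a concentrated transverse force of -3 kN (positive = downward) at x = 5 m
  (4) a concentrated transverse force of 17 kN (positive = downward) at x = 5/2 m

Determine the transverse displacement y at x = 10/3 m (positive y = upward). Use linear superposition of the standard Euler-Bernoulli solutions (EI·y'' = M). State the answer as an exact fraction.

y(10/3) = -983/172800 m

Load 1 — applied couple M₀=-16 kN·m at a=15/2 m (b=L-a=5/2):
  y_1 = M₀x²/(2EI)  [x≤a] = (-16)·(10/3)²/(2·10000) = -2/225 m
Load 2 — applied couple M₀=18 kN·m at a=6 m (b=L-a=4):
  y_2 = M₀x²/(2EI)  [x≤a] = 18·(10/3)²/(2·10000) = 1/100 m
Load 3 — point force P=-3 kN at a=5 m (b=L-a=5):
  y_3 = -Px²(3a-x)/(6EI)  [x≤a] = -(-3)·(10/3)²·(3·5-(10/3))/(6·10000) = 7/1080 m
Load 4 — point force P=17 kN at a=5/2 m (b=L-a=15/2):
  y_4 = -Pa²(3x-a)/(6EI)  [x>a] = -17·(5/2)²·(3·(10/3)-(5/2))/(6·10000) = -17/1280 m
Superposition: y = Σ y_i = -983/172800 m ≈ -0.005689 m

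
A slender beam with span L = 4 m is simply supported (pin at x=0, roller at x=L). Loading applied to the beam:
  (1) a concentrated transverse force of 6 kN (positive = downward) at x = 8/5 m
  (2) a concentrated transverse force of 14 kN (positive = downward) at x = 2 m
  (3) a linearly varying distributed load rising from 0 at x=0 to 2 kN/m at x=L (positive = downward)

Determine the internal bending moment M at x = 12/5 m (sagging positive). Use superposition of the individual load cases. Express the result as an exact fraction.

Load 1 — point force P=6 kN at a=8/5 m (b=L-a=12/5):
  M_1 = Pa(L-x)/L  [x>a] = 6·(8/5)·(4-(12/5))/4 = 96/25 kN·m
Load 2 — point force P=14 kN at a=2 m (b=L-a=2):
  M_2 = Pa(L-x)/L  [x>a] = 14·2·(4-(12/5))/4 = 56/5 kN·m
Load 3 — triangular load w₀=2 kN/m (0→w₀ over full span):
  M_3 = w₀Lx/6 - w₀x³/(6L) = 2·4·(12/5)/6 - 2·(12/5)³/(6·4) = 256/125 kN·m
Superposition: M = Σ M_i = 2136/125 kN·m ≈ 17.088000 kN·m

M(12/5) = 2136/125 kN·m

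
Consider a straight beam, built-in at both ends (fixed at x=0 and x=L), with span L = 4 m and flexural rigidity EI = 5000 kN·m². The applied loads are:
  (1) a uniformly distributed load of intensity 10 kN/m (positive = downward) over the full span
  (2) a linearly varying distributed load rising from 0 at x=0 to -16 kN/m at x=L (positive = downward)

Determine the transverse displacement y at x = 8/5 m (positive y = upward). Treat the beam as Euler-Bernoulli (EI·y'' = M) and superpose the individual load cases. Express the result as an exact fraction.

y(8/5) = -2784/9765625 m

Load 1 — uniform load w=10 kN/m over full span:
  y_1 = -wx²(L-x)²/(24EI) = -10·(8/5)²·(4-(8/5))²/(24·5000) = -96/78125 m
Load 2 — triangular load w₀=-16 kN/m (0→w₀ over full span):
  y_2 = -w₀x²(L-x)²(x+2L)/(120LEI) = -(-16)·(8/5)²·(4-(8/5))²·((8/5)+2·4)/(120·4·5000) = 9216/9765625 m
Superposition: y = Σ y_i = -2784/9765625 m ≈ -0.000285 m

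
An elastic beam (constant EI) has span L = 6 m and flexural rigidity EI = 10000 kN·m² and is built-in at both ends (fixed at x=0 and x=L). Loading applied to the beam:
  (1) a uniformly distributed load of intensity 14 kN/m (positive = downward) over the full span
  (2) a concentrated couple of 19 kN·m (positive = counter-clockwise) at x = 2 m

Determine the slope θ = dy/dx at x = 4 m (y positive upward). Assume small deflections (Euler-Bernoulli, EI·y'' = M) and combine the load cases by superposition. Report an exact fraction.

θ(4) = 13/9000 rad

Load 1 — uniform load w=14 kN/m over full span:
  θ_1 = -wx(L-x)(L-2x)/(12EI) = -14·4·(6-4)·(6-2·4)/(12·10000) = 7/3750 rad
Load 2 — applied couple M₀=19 kN·m at a=2 m (b=L-a=4):
  θ_2 = (R_Ax²/2 - M_Ax - M₀(x-a))/EI  [x>a] with R_A=38/9, M_A=0 = ((38/9)·4²/2 - 0·4 - 19·(4-2))/10000 = -19/45000 rad
Superposition: θ = Σ θ_i = 13/9000 rad ≈ 0.001444 rad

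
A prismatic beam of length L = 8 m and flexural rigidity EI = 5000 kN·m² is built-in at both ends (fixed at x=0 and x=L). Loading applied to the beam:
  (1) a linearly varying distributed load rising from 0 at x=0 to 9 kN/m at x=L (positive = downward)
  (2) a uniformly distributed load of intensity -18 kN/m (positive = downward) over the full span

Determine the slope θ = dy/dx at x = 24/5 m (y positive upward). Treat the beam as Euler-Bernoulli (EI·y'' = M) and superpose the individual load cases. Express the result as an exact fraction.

Load 1 — triangular load w₀=9 kN/m (0→w₀ over full span):
  θ_1 = -w₀(2x(L-x)(L-2x)(x+2L)+x²(L-x)²)/(120LEI) = -9·(2·(24/5)·(8-(24/5))·(8-2·(24/5))·((24/5)+2·8)+(24/5)²·(8-(24/5))²)/(120·8·5000) = 576/390625 rad
Load 2 — uniform load w=-18 kN/m over full span:
  θ_2 = -wx(L-x)(L-2x)/(12EI) = -(-18)·(24/5)·(8-(24/5))·(8-2·(24/5))/(12·5000) = -576/78125 rad
Superposition: θ = Σ θ_i = -2304/390625 rad ≈ -0.005898 rad

θ(24/5) = -2304/390625 rad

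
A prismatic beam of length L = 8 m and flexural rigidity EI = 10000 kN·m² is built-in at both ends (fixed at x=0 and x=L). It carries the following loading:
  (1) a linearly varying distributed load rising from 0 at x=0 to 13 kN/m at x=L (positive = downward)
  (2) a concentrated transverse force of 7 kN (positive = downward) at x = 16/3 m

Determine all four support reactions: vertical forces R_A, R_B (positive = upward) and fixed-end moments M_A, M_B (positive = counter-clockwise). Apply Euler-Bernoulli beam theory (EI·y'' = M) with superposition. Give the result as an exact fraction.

R_A = 2351/135 kN, M_A = 4304/135 kN·m, R_B = 5614/135 kN, M_B = -6736/135 kN·m

Load 1 — triangular load w₀=13 kN/m (0→w₀ over full span):
  R_A = 3w₀L/20 = 3·13·8/20 = 78/5 kN
  M_A = w₀L²/30 = 13·8²/30 = 416/15 kN·m
  R_B = 7w₀L/20 = 7·13·8/20 = 182/5 kN
  M_B = -w₀L²/20 = -13·8²/20 = -208/5 kN·m
Load 2 — point force P=7 kN at a=16/3 m (b=L-a=8/3):
  R_A = Pb²(3a+b)/L³ = 7·(8/3)²·(3·(16/3)+(8/3))/8³ = 49/27 kN
  M_A = Pab²/L² = 7·(16/3)·(8/3)²/8² = 112/27 kN·m
  R_B = Pa²(a+3b)/L³ = 7·(16/3)²·((16/3)+3·(8/3))/8³ = 140/27 kN
  M_B = -Pa²b/L² = -7·(16/3)²·(8/3)/8² = -224/27 kN·m
Superposition: R_A = 2351/135 kN, M_A = 4304/135 kN·m, R_B = 5614/135 kN, M_B = -6736/135 kN·m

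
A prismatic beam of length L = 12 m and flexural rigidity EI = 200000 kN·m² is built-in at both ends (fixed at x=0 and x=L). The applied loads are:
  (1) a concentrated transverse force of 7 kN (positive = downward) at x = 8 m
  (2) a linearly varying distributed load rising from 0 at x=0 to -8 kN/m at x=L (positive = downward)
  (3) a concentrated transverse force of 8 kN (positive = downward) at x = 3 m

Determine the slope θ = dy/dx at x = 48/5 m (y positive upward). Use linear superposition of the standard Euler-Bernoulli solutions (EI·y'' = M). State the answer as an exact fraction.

Load 1 — point force P=7 kN at a=8 m (b=L-a=4):
  θ_1 = Pa²(L-x)(2bL-(3b+a)(L-x))/(2L³EI)  [x>a] = 7·8²·(12-(48/5))·(2·4·12-(3·4+8)·(12-(48/5)))/(2·12³·200000) = 7/93750 rad
Load 2 — triangular load w₀=-8 kN/m (0→w₀ over full span):
  θ_2 = -w₀(2x(L-x)(L-2x)(x+2L)+x²(L-x)²)/(120LEI) = -(-8)·(2·(48/5)·(12-(48/5))·(12-2·(48/5))·((48/5)+2·12)+(48/5)²·(12-(48/5))²)/(120·12·200000) = -576/1953125 rad
Load 3 — point force P=8 kN at a=3 m (b=L-a=9):
  θ_3 = Pa²(L-x)(2bL-(3b+a)(L-x))/(2L³EI)  [x>a] = 8·3²·(12-(48/5))·(2·9·12-(3·9+3)·(12-(48/5)))/(2·12³·200000) = 9/250000 rad
Superposition: θ = Σ θ_i = -17273/93750000 rad ≈ -0.000184 rad

θ(48/5) = -17273/93750000 rad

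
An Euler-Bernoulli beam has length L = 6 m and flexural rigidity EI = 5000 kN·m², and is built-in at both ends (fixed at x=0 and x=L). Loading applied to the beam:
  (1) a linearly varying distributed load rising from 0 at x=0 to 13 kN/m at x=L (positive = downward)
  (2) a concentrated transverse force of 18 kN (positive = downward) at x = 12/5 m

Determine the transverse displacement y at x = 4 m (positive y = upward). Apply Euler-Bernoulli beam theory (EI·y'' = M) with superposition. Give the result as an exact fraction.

y(4) = -4328/703125 m

Load 1 — triangular load w₀=13 kN/m (0→w₀ over full span):
  y_1 = -w₀x²(L-x)²(x+2L)/(120LEI) = -13·4²·(6-4)²·(4+2·6)/(120·6·5000) = -104/28125 m
Load 2 — point force P=18 kN at a=12/5 m (b=L-a=18/5):
  y_2 = -Pa²(L-x)²(3bL-(3b+a)(L-x))/(6L³EI)  [x>a] = -18·(12/5)²·(6-4)²·(3·(18/5)·6-(3·(18/5)+(12/5))·(6-4))/(6·6³·5000) = -192/78125 m
Superposition: y = Σ y_i = -4328/703125 m ≈ -0.006155 m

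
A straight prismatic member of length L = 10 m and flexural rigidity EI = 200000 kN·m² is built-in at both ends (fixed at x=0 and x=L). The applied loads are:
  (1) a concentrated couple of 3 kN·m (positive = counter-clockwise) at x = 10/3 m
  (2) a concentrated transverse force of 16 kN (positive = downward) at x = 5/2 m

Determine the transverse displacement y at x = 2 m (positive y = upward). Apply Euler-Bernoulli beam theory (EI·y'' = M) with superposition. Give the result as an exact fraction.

Load 1 — applied couple M₀=3 kN·m at a=10/3 m (b=L-a=20/3):
  y_1 = (R_Ax³/6 - M_Ax²/2)/EI  [x≤a] with R_A=2/5, M_A=0 = ((2/5)·2³/6 - 0·2²/2)/200000 = 1/375000 m
Load 2 — point force P=16 kN at a=5/2 m (b=L-a=15/2):
  y_2 = -Pb²x²(3aL-(3a+b)x)/(6L³EI)  [x≤a] = -16·(15/2)²·2²·(3·(5/2)·10-(3·(5/2)+(15/2))·2)/(6·10³·200000) = -27/200000 m
Superposition: y = Σ y_i = -397/3000000 m ≈ -0.000132 m

y(2) = -397/3000000 m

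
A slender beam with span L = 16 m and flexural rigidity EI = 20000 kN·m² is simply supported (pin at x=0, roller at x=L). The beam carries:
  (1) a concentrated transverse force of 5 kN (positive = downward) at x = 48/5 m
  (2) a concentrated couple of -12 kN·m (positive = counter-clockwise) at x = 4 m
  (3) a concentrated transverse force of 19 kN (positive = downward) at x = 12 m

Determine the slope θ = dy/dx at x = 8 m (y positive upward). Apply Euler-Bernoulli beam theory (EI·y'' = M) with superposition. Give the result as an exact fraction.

θ(8) = -273/125000 rad

Load 1 — point force P=5 kN at a=48/5 m (b=L-a=32/5):
  θ_1 = -Pb(L²-b²-3x²)/(6LEI)  [x≤a] = -5·(32/5)·(16²-(32/5)²-3·8²)/(6·16·20000) = -6/15625 rad
Load 2 — applied couple M₀=-12 kN·m at a=4 m (b=L-a=12):
  θ_2 = (M₀x²/(2L)-M₀(x-a)+C₁)/EI  [x>a] with C₁=M₀(3b²-L²)/(6L)=-22 = ((-12)·8²/(2·16)-(-12)·(8-4)+(-22))/20000 = 1/10000 rad
Load 3 — point force P=19 kN at a=12 m (b=L-a=4):
  θ_3 = -Pb(L²-b²-3x²)/(6LEI)  [x≤a] = -19·4·(16²-4²-3·8²)/(6·16·20000) = -19/10000 rad
Superposition: θ = Σ θ_i = -273/125000 rad ≈ -0.002184 rad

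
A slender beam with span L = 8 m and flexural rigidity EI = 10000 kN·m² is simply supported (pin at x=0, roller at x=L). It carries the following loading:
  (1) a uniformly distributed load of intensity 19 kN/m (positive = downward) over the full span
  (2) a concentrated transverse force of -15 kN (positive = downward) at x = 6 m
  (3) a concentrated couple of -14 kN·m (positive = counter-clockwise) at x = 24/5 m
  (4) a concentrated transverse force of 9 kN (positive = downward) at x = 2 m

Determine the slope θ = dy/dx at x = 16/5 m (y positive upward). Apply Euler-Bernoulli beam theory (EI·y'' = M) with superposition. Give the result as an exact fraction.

Load 1 — uniform load w=19 kN/m over full span:
  θ_1 = -w(L³-6Lx²+4x³)/(24EI) = -19·(8³-6·8·(16/5)²+4·(16/5)³)/(24·10000) = -2812/234375 rad
Load 2 — point force P=-15 kN at a=6 m (b=L-a=2):
  θ_2 = -Pb(L²-b²-3x²)/(6LEI)  [x≤a] = -(-15)·2·(8²-2²-3·(16/5)²)/(6·8·10000) = 183/100000 rad
Load 3 — applied couple M₀=-14 kN·m at a=24/5 m (b=L-a=16/5):
  θ_3 = (M₀x²/(2L)+C₁)/EI  [x≤a] with C₁=M₀(3b²-L²)/(6L)=728/75 = ((-14)·(16/5)²/(2·8)+(728/75))/10000 = 7/93750 rad
Load 4 — point force P=9 kN at a=2 m (b=L-a=6):
  θ_4 = -Pa(2L²-6Lx+3x²+a²)/(6LEI)  [x>a] = -9·2·(2·8²-6·8·(16/5)+3·(16/5)²+2²)/(6·8·10000) = -171/500000 rad
Superposition: θ = Σ θ_i = -3261/312500 rad ≈ -0.010435 rad

θ(16/5) = -3261/312500 rad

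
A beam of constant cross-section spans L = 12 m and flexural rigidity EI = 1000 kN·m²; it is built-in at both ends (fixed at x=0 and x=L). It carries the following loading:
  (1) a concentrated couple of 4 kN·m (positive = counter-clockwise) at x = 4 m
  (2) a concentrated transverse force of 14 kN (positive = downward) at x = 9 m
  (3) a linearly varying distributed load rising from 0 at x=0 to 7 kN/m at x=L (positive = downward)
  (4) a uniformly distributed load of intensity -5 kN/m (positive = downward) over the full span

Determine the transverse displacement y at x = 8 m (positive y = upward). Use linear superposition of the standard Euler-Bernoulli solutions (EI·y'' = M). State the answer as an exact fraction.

Load 1 — applied couple M₀=4 kN·m at a=4 m (b=L-a=8):
  y_1 = (R_Ax³/6 - M_Ax²/2 - M₀(x-a)²/2)/EI  [x>a] with R_A=4/9, M_A=0 = ((4/9)·8³/6 - 0·8²/2 - 4·(8-4)²/2)/1000 = 4/675 m
Load 2 — point force P=14 kN at a=9 m (b=L-a=3):
  y_2 = -Pb²x²(3aL-(3a+b)x)/(6L³EI)  [x≤a] = -14·3²·8²·(3·9·12-(3·9+3)·8)/(6·12³·1000) = -49/750 m
Load 3 — triangular load w₀=7 kN/m (0→w₀ over full span):
  y_3 = -w₀x²(L-x)²(x+2L)/(120LEI) = -7·8²·(12-8)²·(8+2·12)/(120·12·1000) = -896/5625 m
Load 4 — uniform load w=-5 kN/m over full span:
  y_4 = -wx²(L-x)²/(24EI) = -(-5)·8²·(12-8)²/(24·1000) = 16/75 m
Superposition: y = Σ y_i = -181/33750 m ≈ -0.005363 m

y(8) = -181/33750 m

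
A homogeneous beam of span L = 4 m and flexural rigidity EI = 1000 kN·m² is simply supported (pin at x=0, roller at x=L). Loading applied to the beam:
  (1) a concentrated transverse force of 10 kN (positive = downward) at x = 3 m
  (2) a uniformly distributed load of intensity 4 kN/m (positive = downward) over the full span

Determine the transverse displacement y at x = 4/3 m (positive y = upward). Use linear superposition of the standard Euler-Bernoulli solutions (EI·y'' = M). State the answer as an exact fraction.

y(4/3) = -4601/243000 m

Load 1 — point force P=10 kN at a=3 m (b=L-a=1):
  y_1 = -Pbx(L²-b²-x²)/(6LEI)  [x≤a] = -10·1·(4/3)·(4²-1²-(4/3)²)/(6·4·1000) = -119/16200 m
Load 2 — uniform load w=4 kN/m over full span:
  y_2 = -wx(L³-2Lx²+x³)/(24EI) = -4·(4/3)·(4³-2·4·(4/3)²+(4/3)³)/(24·1000) = -352/30375 m
Superposition: y = Σ y_i = -4601/243000 m ≈ -0.018934 m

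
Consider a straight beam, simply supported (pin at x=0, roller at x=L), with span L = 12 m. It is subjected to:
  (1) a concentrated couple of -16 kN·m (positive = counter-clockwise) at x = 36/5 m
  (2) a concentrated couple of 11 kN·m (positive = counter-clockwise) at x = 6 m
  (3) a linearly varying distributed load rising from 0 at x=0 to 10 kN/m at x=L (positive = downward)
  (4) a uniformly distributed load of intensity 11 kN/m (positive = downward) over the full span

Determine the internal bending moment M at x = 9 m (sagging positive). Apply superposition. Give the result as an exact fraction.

M(9) = 457/2 kN·m

Load 1 — applied couple M₀=-16 kN·m at a=36/5 m (b=L-a=24/5):
  M_1 = M₀x/L - M₀  [x>a] = (-16)·9/12 - (-16) = 4 kN·m
Load 2 — applied couple M₀=11 kN·m at a=6 m (b=L-a=6):
  M_2 = M₀x/L - M₀  [x>a] = 11·9/12 - 11 = -11/4 kN·m
Load 3 — triangular load w₀=10 kN/m (0→w₀ over full span):
  M_3 = w₀Lx/6 - w₀x³/(6L) = 10·12·9/6 - 10·9³/(6·12) = 315/4 kN·m
Load 4 — uniform load w=11 kN/m over full span:
  M_4 = wx(L-x)/2 = 11·9·(12-9)/2 = 297/2 kN·m
Superposition: M = Σ M_i = 457/2 kN·m ≈ 228.500000 kN·m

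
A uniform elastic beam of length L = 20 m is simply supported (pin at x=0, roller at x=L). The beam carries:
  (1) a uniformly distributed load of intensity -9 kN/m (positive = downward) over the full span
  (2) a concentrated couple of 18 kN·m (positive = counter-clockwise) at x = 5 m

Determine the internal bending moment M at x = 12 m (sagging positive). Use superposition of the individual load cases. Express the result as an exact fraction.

M(12) = -2196/5 kN·m

Load 1 — uniform load w=-9 kN/m over full span:
  M_1 = wx(L-x)/2 = (-9)·12·(20-12)/2 = -432 kN·m
Load 2 — applied couple M₀=18 kN·m at a=5 m (b=L-a=15):
  M_2 = M₀x/L - M₀  [x>a] = 18·12/20 - 18 = -36/5 kN·m
Superposition: M = Σ M_i = -2196/5 kN·m ≈ -439.200000 kN·m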